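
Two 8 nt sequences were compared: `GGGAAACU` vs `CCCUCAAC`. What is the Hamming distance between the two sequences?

Mismatches (1-based): site 1: G→C; site 2: G→C; site 3: G→C; site 4: A→U; site 5: A→C; site 7: C→A; site 8: U→C.

7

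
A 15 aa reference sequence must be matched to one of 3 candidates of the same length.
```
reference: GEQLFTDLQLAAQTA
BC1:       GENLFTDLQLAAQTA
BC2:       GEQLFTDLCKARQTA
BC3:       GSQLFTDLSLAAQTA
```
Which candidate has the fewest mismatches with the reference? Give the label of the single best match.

Hamming distances to reference — BC1: 1; BC2: 3; BC3: 2.
Smallest is BC1 with 1 mismatch.

BC1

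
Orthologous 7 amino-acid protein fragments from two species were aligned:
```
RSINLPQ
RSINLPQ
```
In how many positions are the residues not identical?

0

The two sequences are identical at every position.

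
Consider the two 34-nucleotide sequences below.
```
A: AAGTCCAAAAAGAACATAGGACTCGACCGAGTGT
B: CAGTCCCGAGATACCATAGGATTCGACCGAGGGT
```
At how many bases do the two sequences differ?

8

Comparing position by position, 8 bases differ: 1 (A/C), 7 (A/C), 8 (A/G), 10 (A/G), 12 (G/T), 14 (A/C), 22 (C/T), 32 (T/G).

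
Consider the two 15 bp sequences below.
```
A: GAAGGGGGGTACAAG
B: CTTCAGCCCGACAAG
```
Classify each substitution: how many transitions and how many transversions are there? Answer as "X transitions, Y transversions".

1 transition, 8 transversions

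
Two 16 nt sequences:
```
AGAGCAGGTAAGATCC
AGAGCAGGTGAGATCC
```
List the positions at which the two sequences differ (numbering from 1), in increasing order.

Differences at position 10 (A→G).

10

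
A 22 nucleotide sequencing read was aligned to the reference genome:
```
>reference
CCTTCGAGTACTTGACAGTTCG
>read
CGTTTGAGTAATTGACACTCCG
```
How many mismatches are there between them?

Mismatches (1-based): position 2: C→G; position 5: C→T; position 11: C→A; position 18: G→C; position 20: T→C.

5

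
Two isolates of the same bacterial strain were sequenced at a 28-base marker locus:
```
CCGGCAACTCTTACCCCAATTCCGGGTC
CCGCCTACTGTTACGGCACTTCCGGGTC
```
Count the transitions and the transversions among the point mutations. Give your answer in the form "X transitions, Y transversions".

0 transitions, 6 transversions

Mismatches (1-based):
site 4: G→C (purine→pyrimidine, transversion)
site 6: A→T (purine→pyrimidine, transversion)
site 10: C→G (pyrimidine→purine, transversion)
site 15: C→G (pyrimidine→purine, transversion)
site 16: C→G (pyrimidine→purine, transversion)
site 19: A→C (purine→pyrimidine, transversion)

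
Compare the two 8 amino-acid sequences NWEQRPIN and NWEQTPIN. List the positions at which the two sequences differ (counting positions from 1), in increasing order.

Differences at position 5 (R→T).

5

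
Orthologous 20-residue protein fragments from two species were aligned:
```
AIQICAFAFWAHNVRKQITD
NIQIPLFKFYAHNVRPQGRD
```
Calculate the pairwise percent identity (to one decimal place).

60.0%

8 positions differ (1, 5, 6, 8, 10, 16, 18, 19), so 12 of 20 match: 12/20 = 60%.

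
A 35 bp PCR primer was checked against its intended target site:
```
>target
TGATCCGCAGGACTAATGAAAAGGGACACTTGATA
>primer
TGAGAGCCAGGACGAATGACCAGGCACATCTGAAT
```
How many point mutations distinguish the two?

12

Comparing position by position, 12 positions differ: 4 (T/G), 5 (C/A), 6 (C/G), 7 (G/C), 14 (T/G), 20 (A/C), 21 (A/C), 25 (G/C), 29 (C/T), 30 (T/C), 34 (T/A), 35 (A/T).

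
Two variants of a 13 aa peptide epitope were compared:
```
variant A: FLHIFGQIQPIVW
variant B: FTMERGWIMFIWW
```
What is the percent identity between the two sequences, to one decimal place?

38.5%

8 positions differ (2, 3, 4, 5, 7, 9, 10, 12), so 5 of 13 match: 5/13 = 38.46%.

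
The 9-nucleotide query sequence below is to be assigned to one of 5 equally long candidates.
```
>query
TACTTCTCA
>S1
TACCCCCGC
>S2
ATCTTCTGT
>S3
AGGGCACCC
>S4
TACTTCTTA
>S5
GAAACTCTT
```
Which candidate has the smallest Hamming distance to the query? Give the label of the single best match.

Hamming distances to query — S1: 5; S2: 4; S3: 8; S4: 1; S5: 8.
Smallest is S4 with 1 mismatch.

S4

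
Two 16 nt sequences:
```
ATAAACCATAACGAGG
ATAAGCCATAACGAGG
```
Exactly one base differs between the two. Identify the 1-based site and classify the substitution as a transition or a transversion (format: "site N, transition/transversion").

site 5, transition

Site 5 changes A→G. A is a purine and G is a purine, so this is a transition.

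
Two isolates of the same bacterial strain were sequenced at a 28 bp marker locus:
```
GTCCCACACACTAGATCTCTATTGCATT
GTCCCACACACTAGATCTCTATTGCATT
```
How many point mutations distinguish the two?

No positions differ; the sequences are identical.

0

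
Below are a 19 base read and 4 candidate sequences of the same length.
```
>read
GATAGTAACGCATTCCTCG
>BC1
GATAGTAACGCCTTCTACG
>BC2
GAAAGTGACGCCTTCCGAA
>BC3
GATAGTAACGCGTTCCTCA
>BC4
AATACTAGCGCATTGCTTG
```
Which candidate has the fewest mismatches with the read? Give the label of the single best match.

BC3

BC1 differs at 3 positions; BC2 differs at 6 positions; BC3 differs at 2 positions; BC4 differs at 5 positions. The closest is BC3.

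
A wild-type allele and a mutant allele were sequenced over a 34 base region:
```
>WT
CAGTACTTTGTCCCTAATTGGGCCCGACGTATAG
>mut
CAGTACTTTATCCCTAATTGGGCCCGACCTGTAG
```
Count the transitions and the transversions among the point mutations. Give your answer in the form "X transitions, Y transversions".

Mismatches (1-based):
base 10: G→A (purine→purine, transition)
base 29: G→C (purine→pyrimidine, transversion)
base 31: A→G (purine→purine, transition)

2 transitions, 1 transversion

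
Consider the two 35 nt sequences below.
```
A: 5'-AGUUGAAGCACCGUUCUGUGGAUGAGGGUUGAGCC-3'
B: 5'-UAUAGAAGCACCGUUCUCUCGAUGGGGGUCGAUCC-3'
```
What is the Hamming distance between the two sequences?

8

Comparing position by position, 8 positions differ: 1 (A/U), 2 (G/A), 4 (U/A), 18 (G/C), 20 (G/C), 25 (A/G), 30 (U/C), 33 (G/U).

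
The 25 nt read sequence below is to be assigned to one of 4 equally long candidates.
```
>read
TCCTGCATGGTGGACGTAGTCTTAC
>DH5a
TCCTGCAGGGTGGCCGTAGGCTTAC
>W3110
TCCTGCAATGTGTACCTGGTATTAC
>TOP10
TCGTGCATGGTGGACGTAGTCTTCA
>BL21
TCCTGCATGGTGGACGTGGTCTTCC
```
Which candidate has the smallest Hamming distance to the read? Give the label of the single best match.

BL21

Hamming distances to read — DH5a: 3; W3110: 6; TOP10: 3; BL21: 2.
Smallest is BL21 with 2 mismatches.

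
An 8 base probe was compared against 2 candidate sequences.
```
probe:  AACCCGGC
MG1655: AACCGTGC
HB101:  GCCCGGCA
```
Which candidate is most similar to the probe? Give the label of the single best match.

Hamming distances to probe — MG1655: 2; HB101: 5.
Smallest is MG1655 with 2 mismatches.

MG1655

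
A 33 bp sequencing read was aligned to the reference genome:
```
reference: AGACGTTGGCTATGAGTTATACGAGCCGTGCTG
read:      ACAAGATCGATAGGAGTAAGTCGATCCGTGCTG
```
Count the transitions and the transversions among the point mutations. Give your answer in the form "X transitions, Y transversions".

Mismatches (1-based):
position 2: G→C (purine→pyrimidine, transversion)
position 4: C→A (pyrimidine→purine, transversion)
position 6: T→A (pyrimidine→purine, transversion)
position 8: G→C (purine→pyrimidine, transversion)
position 10: C→A (pyrimidine→purine, transversion)
position 13: T→G (pyrimidine→purine, transversion)
position 18: T→A (pyrimidine→purine, transversion)
position 20: T→G (pyrimidine→purine, transversion)
position 21: A→T (purine→pyrimidine, transversion)
position 25: G→T (purine→pyrimidine, transversion)

0 transitions, 10 transversions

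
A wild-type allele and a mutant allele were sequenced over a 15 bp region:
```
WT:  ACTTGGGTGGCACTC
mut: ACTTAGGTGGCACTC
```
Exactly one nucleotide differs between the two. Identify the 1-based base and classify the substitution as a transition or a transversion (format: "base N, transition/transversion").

base 5, transition

Base 5 changes G→A. G is a purine and A is a purine, so this is a transition.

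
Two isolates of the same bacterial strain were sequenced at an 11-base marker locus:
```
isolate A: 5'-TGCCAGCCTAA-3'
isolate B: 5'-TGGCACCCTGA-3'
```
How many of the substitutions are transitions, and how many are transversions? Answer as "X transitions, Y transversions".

Mismatches (1-based):
site 3: C→G (pyrimidine→purine, transversion)
site 6: G→C (purine→pyrimidine, transversion)
site 10: A→G (purine→purine, transition)

1 transition, 2 transversions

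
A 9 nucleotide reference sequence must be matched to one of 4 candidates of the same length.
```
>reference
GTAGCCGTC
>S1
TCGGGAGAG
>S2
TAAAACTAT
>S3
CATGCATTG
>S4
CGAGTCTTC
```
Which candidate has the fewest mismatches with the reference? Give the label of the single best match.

S4

S1 differs at 7 positions; S2 differs at 7 positions; S3 differs at 6 positions; S4 differs at 4 positions. The closest is S4.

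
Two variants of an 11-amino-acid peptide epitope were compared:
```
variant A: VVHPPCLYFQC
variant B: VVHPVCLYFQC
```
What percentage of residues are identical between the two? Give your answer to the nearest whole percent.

91%

Mismatch at position 5 (1-based): 1 of 11.
Identical positions: 10/11 = 90.91% → 91%.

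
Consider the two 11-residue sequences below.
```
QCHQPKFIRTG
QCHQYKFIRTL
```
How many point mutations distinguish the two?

Comparing position by position, 2 residues differ: 5 (P/Y), 11 (G/L).

2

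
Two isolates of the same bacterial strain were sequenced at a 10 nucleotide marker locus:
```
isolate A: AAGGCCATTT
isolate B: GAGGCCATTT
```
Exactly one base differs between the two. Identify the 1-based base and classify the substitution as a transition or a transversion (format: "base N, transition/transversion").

base 1, transition

Base 1 changes A→G. A is a purine and G is a purine, so this is a transition.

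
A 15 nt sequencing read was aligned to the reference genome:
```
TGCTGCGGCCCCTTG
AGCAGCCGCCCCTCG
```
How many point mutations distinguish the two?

4

Comparing position by position, 4 bases differ: 1 (T/A), 4 (T/A), 7 (G/C), 14 (T/C).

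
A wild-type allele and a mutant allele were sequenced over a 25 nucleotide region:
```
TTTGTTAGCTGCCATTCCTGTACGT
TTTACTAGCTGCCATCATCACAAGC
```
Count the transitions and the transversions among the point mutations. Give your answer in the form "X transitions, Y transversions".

8 transitions, 2 transversions

Mismatches (1-based):
base 4: G→A (purine→purine, transition)
base 5: T→C (pyrimidine→pyrimidine, transition)
base 16: T→C (pyrimidine→pyrimidine, transition)
base 17: C→A (pyrimidine→purine, transversion)
base 18: C→T (pyrimidine→pyrimidine, transition)
base 19: T→C (pyrimidine→pyrimidine, transition)
base 20: G→A (purine→purine, transition)
base 21: T→C (pyrimidine→pyrimidine, transition)
base 23: C→A (pyrimidine→purine, transversion)
base 25: T→C (pyrimidine→pyrimidine, transition)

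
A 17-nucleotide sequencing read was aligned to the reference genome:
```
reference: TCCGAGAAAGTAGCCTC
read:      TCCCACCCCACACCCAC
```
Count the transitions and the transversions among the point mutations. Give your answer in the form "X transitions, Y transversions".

2 transitions, 7 transversions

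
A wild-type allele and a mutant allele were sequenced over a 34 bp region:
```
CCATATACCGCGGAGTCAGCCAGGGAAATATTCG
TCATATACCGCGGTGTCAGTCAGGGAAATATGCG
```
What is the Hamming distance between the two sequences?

4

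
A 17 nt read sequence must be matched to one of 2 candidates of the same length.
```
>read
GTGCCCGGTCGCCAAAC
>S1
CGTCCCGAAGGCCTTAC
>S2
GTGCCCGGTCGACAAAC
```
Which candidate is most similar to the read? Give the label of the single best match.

S2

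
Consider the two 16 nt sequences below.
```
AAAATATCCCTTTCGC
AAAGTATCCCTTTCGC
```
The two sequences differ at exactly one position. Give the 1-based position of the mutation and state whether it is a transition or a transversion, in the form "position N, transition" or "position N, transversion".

position 4, transition

The sequences differ only at position 4: A→G (purine→purine), a transition.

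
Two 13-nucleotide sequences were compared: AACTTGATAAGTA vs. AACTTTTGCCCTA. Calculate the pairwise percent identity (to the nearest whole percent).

54%

6 positions differ (6, 7, 8, 9, 10, 11), so 7 of 13 match: 7/13 = 53.85%.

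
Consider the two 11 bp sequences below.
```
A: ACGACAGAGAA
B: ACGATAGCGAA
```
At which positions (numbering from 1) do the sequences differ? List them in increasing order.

5, 8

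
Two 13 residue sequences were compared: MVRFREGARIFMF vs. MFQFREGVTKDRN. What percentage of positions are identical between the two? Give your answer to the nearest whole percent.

38%

8 positions differ (2, 3, 8, 9, 10, 11, 12, 13), so 5 of 13 match: 5/13 = 38.46%.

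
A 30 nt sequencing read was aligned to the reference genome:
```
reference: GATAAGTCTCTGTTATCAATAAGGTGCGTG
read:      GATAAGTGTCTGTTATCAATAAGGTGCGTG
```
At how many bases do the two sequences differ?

Mismatches (1-based): base 8: C→G.

1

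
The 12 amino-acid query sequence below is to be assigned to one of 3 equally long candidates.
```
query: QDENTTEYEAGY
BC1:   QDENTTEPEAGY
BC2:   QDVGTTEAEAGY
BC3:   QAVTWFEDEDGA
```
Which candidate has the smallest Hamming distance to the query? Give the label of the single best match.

Hamming distances to query — BC1: 1; BC2: 3; BC3: 8.
Smallest is BC1 with 1 mismatch.

BC1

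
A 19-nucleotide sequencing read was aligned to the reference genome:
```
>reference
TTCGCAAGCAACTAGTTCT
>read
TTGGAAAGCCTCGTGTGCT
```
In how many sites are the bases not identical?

7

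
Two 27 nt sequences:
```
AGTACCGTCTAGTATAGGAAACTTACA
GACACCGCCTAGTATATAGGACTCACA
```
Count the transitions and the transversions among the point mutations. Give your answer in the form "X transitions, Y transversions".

Mismatches (1-based):
position 1: A→G (purine→purine, transition)
position 2: G→A (purine→purine, transition)
position 3: T→C (pyrimidine→pyrimidine, transition)
position 8: T→C (pyrimidine→pyrimidine, transition)
position 17: G→T (purine→pyrimidine, transversion)
position 18: G→A (purine→purine, transition)
position 19: A→G (purine→purine, transition)
position 20: A→G (purine→purine, transition)
position 24: T→C (pyrimidine→pyrimidine, transition)

8 transitions, 1 transversion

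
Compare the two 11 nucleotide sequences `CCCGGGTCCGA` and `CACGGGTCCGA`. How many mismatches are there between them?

Mismatches (1-based): position 2: C→A.

1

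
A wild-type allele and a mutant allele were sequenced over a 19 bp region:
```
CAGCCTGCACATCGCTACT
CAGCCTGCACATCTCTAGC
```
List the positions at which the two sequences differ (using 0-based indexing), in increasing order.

13, 17, 18

Scanning 0-based: 13: G/T; 17: C/G; 18: T/C.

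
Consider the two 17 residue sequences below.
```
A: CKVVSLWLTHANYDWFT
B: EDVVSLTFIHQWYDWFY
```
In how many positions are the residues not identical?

8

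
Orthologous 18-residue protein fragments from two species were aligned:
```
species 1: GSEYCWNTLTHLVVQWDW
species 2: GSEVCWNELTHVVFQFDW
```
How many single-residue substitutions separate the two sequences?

5

Mismatches (1-based): position 4: Y→V; position 8: T→E; position 12: L→V; position 14: V→F; position 16: W→F.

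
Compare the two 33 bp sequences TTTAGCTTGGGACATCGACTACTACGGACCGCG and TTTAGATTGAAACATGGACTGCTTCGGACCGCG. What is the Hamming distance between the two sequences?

The sequences differ at positions 6, 10, 11, 16, 21, 24 (1-based) — 6 in total.

6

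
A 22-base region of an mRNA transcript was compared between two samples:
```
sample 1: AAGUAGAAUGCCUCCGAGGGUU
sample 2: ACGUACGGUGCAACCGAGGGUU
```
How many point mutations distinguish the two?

Comparing position by position, 6 positions differ: 2 (A/C), 6 (G/C), 7 (A/G), 8 (A/G), 12 (C/A), 13 (U/A).

6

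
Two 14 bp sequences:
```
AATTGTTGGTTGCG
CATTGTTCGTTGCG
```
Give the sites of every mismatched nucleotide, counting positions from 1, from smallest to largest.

Scanning 1-based: 1: A/C; 8: G/C.

1, 8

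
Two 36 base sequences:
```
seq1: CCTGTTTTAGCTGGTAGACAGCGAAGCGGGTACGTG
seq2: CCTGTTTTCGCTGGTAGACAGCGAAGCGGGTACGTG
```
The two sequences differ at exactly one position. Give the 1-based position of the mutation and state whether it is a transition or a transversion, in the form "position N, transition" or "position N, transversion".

Position 9 changes A→C. A is a purine and C is a pyrimidine, so this is a transversion.

position 9, transversion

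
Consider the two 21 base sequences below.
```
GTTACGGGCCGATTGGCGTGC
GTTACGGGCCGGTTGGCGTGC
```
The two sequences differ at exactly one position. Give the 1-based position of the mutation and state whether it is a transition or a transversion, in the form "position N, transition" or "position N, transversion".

position 12, transition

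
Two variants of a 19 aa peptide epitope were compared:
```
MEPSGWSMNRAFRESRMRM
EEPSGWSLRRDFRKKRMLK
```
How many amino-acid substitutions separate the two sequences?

8

Comparing position by position, 8 residues differ: 1 (M/E), 8 (M/L), 9 (N/R), 11 (A/D), 14 (E/K), 15 (S/K), 18 (R/L), 19 (M/K).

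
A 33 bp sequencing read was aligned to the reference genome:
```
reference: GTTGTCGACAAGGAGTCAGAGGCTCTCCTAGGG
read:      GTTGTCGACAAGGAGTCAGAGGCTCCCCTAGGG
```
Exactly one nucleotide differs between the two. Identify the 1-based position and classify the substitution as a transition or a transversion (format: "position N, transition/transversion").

The sequences differ only at position 26: T→C (pyrimidine→pyrimidine), a transition.

position 26, transition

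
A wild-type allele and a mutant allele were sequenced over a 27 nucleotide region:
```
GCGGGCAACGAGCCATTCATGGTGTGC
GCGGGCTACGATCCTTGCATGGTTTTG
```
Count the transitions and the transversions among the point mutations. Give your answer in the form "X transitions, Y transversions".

Transitions (purine↔purine or pyrimidine↔pyrimidine): none.
Transversions (purine↔pyrimidine): 7 A→T, 12 G→T, 15 A→T, 17 T→G, 24 G→T, 26 G→T, 27 C→G.

0 transitions, 7 transversions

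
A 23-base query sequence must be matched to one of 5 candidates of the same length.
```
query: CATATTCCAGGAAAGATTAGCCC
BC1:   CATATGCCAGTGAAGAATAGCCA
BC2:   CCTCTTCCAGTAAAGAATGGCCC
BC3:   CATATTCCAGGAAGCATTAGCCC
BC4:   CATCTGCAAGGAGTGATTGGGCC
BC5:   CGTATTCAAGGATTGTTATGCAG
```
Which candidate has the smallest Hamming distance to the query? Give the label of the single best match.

BC3

Hamming distances to query — BC1: 5; BC2: 5; BC3: 2; BC4: 7; BC5: 9.
Smallest is BC3 with 2 mismatches.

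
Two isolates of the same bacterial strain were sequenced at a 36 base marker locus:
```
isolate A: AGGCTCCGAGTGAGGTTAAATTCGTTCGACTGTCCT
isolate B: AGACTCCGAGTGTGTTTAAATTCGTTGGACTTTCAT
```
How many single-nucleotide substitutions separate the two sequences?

6

Mismatches (1-based): position 3: G→A; position 13: A→T; position 15: G→T; position 27: C→G; position 32: G→T; position 35: C→A.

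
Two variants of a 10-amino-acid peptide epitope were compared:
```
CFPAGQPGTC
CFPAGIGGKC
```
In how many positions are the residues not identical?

3

Mismatches (1-based): position 6: Q→I; position 7: P→G; position 9: T→K.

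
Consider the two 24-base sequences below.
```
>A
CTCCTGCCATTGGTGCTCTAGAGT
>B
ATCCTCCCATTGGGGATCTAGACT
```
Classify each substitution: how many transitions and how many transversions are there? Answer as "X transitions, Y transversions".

Transitions (purine↔purine or pyrimidine↔pyrimidine): none.
Transversions (purine↔pyrimidine): 1 C→A, 6 G→C, 14 T→G, 16 C→A, 23 G→C.

0 transitions, 5 transversions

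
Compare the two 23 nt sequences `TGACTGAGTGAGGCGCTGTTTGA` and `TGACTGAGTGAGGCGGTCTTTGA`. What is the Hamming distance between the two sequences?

Comparing position by position, 2 bases differ: 16 (C/G), 18 (G/C).

2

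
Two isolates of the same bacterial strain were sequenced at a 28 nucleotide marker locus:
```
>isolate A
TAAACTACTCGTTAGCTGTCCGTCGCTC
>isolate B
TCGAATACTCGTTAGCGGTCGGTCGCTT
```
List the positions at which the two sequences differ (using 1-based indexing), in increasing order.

2, 3, 5, 17, 21, 28

Scanning 1-based: 2: A/C; 3: A/G; 5: C/A; 17: T/G; 21: C/G; 28: C/T.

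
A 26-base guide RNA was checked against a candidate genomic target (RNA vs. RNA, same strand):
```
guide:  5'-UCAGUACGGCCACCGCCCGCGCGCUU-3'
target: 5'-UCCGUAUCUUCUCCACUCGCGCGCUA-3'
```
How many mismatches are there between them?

9

Comparing position by position, 9 positions differ: 3 (A/C), 7 (C/U), 8 (G/C), 9 (G/U), 10 (C/U), 12 (A/U), 15 (G/A), 17 (C/U), 26 (U/A).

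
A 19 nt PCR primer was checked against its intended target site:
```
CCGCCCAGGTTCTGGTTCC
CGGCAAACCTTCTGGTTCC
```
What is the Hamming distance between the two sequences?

The sequences differ at bases 2, 5, 6, 8, 9 (1-based) — 5 in total.

5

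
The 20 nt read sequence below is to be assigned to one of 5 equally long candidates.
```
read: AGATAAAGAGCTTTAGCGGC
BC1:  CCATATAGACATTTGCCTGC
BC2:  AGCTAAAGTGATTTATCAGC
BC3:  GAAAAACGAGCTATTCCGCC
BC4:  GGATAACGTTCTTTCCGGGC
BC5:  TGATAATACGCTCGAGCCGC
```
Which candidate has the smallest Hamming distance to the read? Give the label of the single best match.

BC2

Hamming distances to read — BC1: 8; BC2: 5; BC3: 8; BC4: 7; BC5: 7.
Smallest is BC2 with 5 mismatches.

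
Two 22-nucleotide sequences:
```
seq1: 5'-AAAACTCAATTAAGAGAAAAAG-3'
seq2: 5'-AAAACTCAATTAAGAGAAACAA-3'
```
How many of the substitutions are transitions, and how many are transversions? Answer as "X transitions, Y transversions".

1 transition, 1 transversion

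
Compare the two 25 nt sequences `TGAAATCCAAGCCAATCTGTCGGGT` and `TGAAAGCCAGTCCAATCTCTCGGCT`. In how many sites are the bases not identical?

5

The sequences differ at sites 6, 10, 11, 19, 24 (1-based) — 5 in total.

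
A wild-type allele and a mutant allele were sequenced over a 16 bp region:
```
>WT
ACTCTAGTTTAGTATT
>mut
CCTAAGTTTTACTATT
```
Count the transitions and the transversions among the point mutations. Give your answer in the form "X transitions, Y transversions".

1 transition, 5 transversions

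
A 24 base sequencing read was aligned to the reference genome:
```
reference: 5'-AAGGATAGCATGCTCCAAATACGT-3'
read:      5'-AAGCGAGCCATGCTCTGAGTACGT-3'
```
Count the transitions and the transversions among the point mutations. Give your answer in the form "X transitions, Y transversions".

Mismatches (1-based):
position 4: G→C (purine→pyrimidine, transversion)
position 5: A→G (purine→purine, transition)
position 6: T→A (pyrimidine→purine, transversion)
position 7: A→G (purine→purine, transition)
position 8: G→C (purine→pyrimidine, transversion)
position 16: C→T (pyrimidine→pyrimidine, transition)
position 17: A→G (purine→purine, transition)
position 19: A→G (purine→purine, transition)

5 transitions, 3 transversions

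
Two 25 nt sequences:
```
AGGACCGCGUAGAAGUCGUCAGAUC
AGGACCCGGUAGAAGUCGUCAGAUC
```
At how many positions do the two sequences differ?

2

Comparing position by position, 2 positions differ: 7 (G/C), 8 (C/G).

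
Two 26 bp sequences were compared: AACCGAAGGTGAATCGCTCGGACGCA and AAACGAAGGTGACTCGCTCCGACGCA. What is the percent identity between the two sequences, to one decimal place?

3 positions differ (3, 13, 20), so 23 of 26 match: 23/26 = 88.46%.

88.5%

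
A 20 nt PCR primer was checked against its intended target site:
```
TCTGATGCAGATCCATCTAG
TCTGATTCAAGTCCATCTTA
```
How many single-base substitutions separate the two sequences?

5

Mismatches (1-based): position 7: G→T; position 10: G→A; position 11: A→G; position 19: A→T; position 20: G→A.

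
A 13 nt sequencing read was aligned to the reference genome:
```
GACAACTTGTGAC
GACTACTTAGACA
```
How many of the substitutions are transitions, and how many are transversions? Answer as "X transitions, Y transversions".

Mismatches (1-based):
base 4: A→T (purine→pyrimidine, transversion)
base 9: G→A (purine→purine, transition)
base 10: T→G (pyrimidine→purine, transversion)
base 11: G→A (purine→purine, transition)
base 12: A→C (purine→pyrimidine, transversion)
base 13: C→A (pyrimidine→purine, transversion)

2 transitions, 4 transversions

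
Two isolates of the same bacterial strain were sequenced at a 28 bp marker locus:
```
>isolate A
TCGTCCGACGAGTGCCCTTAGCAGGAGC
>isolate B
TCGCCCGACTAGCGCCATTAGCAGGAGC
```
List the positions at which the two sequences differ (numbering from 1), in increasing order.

4, 10, 13, 17

Differences at position 4 (T→C), position 10 (G→T), position 13 (T→C), position 17 (C→A).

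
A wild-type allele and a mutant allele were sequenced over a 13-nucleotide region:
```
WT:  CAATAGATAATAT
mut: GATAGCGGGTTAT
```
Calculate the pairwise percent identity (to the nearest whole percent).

Mismatches at positions 1, 3, 4, 5, 6, 7, 8, 9, 10 (1-based): 9 of 13.
Identical positions: 4/13 = 30.77% → 31%.

31%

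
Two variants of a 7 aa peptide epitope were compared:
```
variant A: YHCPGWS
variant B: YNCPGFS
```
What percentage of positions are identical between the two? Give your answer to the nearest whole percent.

71%

Mismatches at positions 2, 6 (1-based): 2 of 7.
Identical positions: 5/7 = 71.43% → 71%.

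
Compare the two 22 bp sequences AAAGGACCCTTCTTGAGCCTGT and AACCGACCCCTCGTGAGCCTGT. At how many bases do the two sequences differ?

Comparing position by position, 4 bases differ: 3 (A/C), 4 (G/C), 10 (T/C), 13 (T/G).

4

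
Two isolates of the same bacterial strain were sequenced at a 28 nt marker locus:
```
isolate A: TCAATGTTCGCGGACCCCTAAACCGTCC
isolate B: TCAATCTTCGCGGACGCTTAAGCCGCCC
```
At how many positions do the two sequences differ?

5

The sequences differ at positions 6, 16, 18, 22, 26 (1-based) — 5 in total.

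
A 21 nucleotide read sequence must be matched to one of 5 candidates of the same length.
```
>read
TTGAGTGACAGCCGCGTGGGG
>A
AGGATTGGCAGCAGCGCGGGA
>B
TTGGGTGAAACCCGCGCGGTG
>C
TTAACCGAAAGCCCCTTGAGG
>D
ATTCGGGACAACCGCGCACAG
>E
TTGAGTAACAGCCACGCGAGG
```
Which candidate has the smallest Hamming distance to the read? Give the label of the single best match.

Hamming distances to read — A: 7; B: 5; C: 7; D: 9; E: 4.
Smallest is E with 4 mismatches.

E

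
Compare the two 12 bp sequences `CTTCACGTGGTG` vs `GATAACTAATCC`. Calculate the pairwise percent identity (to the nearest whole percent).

25%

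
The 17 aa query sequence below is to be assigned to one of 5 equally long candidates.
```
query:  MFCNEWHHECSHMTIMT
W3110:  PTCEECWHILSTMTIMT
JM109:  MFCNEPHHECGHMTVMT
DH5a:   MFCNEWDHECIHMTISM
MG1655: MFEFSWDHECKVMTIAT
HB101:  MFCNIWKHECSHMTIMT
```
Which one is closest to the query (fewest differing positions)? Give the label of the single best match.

HB101

Hamming distances to query — W3110: 8; JM109: 3; DH5a: 4; MG1655: 7; HB101: 2.
Smallest is HB101 with 2 mismatches.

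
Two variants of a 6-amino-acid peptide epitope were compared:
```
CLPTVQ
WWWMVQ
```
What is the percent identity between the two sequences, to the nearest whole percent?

Mismatches at positions 1, 2, 3, 4 (1-based): 4 of 6.
Identical positions: 2/6 = 33.33% → 33%.

33%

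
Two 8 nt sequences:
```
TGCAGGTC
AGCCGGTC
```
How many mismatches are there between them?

Comparing position by position, 2 positions differ: 1 (T/A), 4 (A/C).

2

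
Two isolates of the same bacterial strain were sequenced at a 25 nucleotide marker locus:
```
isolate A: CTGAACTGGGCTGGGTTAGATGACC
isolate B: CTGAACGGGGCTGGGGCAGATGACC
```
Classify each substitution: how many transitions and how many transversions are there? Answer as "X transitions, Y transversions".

1 transition, 2 transversions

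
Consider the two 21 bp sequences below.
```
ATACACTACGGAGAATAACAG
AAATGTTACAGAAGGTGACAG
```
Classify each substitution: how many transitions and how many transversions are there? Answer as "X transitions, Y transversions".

Mismatches (1-based):
position 2: T→A (pyrimidine→purine, transversion)
position 4: C→T (pyrimidine→pyrimidine, transition)
position 5: A→G (purine→purine, transition)
position 6: C→T (pyrimidine→pyrimidine, transition)
position 10: G→A (purine→purine, transition)
position 13: G→A (purine→purine, transition)
position 14: A→G (purine→purine, transition)
position 15: A→G (purine→purine, transition)
position 17: A→G (purine→purine, transition)

8 transitions, 1 transversion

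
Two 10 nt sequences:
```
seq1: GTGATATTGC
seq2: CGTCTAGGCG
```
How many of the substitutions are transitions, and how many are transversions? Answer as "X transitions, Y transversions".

Transitions (purine↔purine or pyrimidine↔pyrimidine): none.
Transversions (purine↔pyrimidine): 1 G→C, 2 T→G, 3 G→T, 4 A→C, 7 T→G, 8 T→G, 9 G→C, 10 C→G.

0 transitions, 8 transversions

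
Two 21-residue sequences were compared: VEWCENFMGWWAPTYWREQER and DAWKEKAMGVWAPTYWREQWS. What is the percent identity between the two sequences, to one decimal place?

61.9%

8 positions differ (1, 2, 4, 6, 7, 10, 20, 21), so 13 of 21 match: 13/21 = 61.9%.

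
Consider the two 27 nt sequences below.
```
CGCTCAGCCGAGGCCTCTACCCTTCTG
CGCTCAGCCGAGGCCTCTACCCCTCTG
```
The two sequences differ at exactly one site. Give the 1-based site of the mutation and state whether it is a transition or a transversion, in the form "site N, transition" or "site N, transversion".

site 23, transition

Site 23 changes T→C. T is a pyrimidine and C is a pyrimidine, so this is a transition.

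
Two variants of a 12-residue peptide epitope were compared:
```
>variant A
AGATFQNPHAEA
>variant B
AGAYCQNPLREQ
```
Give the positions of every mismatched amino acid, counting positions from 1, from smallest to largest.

Scanning 1-based: 4: T/Y; 5: F/C; 9: H/L; 10: A/R; 12: A/Q.

4, 5, 9, 10, 12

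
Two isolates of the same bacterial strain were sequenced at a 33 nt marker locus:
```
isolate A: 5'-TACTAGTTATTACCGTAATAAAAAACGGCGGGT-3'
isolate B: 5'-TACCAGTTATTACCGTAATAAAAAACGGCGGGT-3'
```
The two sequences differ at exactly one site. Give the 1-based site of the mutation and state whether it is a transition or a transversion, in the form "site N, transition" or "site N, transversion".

site 4, transition

Site 4 changes T→C. T is a pyrimidine and C is a pyrimidine, so this is a transition.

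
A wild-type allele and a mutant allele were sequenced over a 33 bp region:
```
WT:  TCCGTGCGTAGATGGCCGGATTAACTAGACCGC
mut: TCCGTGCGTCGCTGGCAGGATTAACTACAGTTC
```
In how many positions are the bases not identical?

Mismatches (1-based): position 10: A→C; position 12: A→C; position 17: C→A; position 28: G→C; position 30: C→G; position 31: C→T; position 32: G→T.

7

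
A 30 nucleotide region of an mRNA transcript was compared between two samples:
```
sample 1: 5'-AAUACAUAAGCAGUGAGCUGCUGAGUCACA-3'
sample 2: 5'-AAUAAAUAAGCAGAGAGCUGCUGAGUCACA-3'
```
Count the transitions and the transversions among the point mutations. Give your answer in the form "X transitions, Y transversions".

0 transitions, 2 transversions

Mismatches (1-based):
position 5: C→A (pyrimidine→purine, transversion)
position 14: U→A (pyrimidine→purine, transversion)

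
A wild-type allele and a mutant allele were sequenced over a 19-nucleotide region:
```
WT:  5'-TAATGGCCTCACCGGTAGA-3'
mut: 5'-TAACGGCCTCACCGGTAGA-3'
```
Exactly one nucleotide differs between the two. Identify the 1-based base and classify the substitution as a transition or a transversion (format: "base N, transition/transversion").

base 4, transition

Base 4 changes T→C. T is a pyrimidine and C is a pyrimidine, so this is a transition.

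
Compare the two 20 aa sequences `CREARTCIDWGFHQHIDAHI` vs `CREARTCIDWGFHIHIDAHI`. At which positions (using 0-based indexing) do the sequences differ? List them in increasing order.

Differences at position 13 (Q→I).

13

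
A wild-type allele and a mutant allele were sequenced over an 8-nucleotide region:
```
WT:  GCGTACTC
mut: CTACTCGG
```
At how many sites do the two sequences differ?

7

The sequences differ at sites 1, 2, 3, 4, 5, 7, 8 (1-based) — 7 in total.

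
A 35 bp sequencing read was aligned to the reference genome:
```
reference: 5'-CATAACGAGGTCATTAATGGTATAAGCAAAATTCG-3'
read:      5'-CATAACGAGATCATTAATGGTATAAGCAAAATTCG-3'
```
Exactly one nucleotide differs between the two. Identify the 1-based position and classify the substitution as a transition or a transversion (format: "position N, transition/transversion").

position 10, transition

Position 10 changes G→A. G is a purine and A is a purine, so this is a transition.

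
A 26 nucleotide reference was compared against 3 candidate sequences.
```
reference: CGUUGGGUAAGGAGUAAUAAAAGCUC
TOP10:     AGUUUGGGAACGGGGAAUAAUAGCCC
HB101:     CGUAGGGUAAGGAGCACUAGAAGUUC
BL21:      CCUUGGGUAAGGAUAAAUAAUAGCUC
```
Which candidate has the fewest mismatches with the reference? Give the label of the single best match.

BL21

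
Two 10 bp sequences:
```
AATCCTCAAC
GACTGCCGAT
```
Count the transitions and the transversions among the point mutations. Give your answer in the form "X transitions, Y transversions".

6 transitions, 1 transversion

Transitions (purine↔purine or pyrimidine↔pyrimidine): 1 A→G, 3 T→C, 4 C→T, 6 T→C, 8 A→G, 10 C→T.
Transversions (purine↔pyrimidine): 5 C→G.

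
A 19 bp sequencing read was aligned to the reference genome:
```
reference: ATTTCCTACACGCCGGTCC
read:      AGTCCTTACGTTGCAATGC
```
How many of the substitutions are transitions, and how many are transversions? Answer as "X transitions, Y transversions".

Transitions (purine↔purine or pyrimidine↔pyrimidine): 4 T→C, 6 C→T, 10 A→G, 11 C→T, 15 G→A, 16 G→A.
Transversions (purine↔pyrimidine): 2 T→G, 12 G→T, 13 C→G, 18 C→G.

6 transitions, 4 transversions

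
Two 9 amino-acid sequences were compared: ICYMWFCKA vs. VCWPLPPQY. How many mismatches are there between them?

8

Comparing position by position, 8 residues differ: 1 (I/V), 3 (Y/W), 4 (M/P), 5 (W/L), 6 (F/P), 7 (C/P), 8 (K/Q), 9 (A/Y).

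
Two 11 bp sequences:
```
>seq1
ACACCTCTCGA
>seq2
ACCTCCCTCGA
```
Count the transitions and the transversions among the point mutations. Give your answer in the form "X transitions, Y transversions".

Transitions (purine↔purine or pyrimidine↔pyrimidine): 4 C→T, 6 T→C.
Transversions (purine↔pyrimidine): 3 A→C.

2 transitions, 1 transversion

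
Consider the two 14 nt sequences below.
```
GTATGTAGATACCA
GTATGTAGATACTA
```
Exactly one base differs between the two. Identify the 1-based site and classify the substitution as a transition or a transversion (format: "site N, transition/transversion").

site 13, transition

Site 13 changes C→T. C is a pyrimidine and T is a pyrimidine, so this is a transition.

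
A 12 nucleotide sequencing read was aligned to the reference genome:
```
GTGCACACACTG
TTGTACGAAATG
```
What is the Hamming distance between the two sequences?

5

The sequences differ at sites 1, 4, 7, 8, 10 (1-based) — 5 in total.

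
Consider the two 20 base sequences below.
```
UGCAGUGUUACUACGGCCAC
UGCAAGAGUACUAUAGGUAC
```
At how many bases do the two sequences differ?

8

Comparing position by position, 8 bases differ: 5 (G/A), 6 (U/G), 7 (G/A), 8 (U/G), 14 (C/U), 15 (G/A), 17 (C/G), 18 (C/U).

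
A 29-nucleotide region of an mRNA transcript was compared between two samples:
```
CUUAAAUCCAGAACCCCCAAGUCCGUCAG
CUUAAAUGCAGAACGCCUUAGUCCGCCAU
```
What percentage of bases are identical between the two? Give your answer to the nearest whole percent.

79%

Mismatches at positions 8, 15, 18, 19, 26, 29 (1-based): 6 of 29.
Identical positions: 23/29 = 79.31% → 79%.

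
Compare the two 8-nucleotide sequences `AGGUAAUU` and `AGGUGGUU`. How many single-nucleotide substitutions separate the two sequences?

2

Mismatches (1-based): site 5: A→G; site 6: A→G.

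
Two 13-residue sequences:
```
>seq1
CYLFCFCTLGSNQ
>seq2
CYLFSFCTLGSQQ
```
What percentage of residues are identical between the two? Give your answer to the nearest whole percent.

2 positions differ (5, 12), so 11 of 13 match: 11/13 = 84.62%.

85%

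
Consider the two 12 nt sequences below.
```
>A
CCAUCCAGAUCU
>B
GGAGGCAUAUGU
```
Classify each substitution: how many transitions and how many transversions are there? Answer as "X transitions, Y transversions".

0 transitions, 6 transversions

Transitions (purine↔purine or pyrimidine↔pyrimidine): none.
Transversions (purine↔pyrimidine): 1 C→G, 2 C→G, 4 U→G, 5 C→G, 8 G→U, 11 C→G.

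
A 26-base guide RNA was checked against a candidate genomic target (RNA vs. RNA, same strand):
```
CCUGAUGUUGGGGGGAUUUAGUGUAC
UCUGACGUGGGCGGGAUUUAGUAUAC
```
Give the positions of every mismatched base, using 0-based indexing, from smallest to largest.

Differences at position 0 (C→U), position 5 (U→C), position 8 (U→G), position 11 (G→C), position 22 (G→A).

0, 5, 8, 11, 22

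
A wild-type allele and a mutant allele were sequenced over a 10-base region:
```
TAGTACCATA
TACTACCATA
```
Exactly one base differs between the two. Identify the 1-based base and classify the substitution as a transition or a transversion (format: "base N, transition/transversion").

base 3, transversion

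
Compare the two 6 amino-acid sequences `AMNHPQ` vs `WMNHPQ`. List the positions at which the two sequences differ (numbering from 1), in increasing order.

1

Scanning 1-based: 1: A/W.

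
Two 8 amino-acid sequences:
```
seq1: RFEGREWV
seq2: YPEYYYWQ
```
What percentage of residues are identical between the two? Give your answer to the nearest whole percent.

6 positions differ (1, 2, 4, 5, 6, 8), so 2 of 8 match: 2/8 = 25%.

25%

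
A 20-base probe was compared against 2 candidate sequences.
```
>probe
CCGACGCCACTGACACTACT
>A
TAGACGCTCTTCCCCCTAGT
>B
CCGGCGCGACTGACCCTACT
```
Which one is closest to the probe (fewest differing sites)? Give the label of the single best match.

B

Hamming distances to probe — A: 9; B: 3.
Smallest is B with 3 mismatches.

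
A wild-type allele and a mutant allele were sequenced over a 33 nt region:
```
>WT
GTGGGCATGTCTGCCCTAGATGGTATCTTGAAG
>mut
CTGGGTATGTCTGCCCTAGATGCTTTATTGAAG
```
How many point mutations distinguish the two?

Comparing position by position, 5 positions differ: 1 (G/C), 6 (C/T), 23 (G/C), 25 (A/T), 27 (C/A).

5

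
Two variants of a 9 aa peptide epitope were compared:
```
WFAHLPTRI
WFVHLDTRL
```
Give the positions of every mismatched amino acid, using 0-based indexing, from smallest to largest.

Scanning 0-based: 2: A/V; 5: P/D; 8: I/L.

2, 5, 8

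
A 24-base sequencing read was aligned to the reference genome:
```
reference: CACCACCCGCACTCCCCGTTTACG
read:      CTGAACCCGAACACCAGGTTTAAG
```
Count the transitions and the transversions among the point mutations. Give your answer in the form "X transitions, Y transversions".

0 transitions, 8 transversions

Transitions (purine↔purine or pyrimidine↔pyrimidine): none.
Transversions (purine↔pyrimidine): 2 A→T, 3 C→G, 4 C→A, 10 C→A, 13 T→A, 16 C→A, 17 C→G, 23 C→A.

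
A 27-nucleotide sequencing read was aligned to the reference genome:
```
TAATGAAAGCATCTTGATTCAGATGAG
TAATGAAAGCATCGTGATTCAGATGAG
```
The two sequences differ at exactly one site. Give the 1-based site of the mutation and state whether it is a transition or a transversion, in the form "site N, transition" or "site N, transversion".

Site 14 changes T→G. T is a pyrimidine and G is a purine, so this is a transversion.

site 14, transversion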